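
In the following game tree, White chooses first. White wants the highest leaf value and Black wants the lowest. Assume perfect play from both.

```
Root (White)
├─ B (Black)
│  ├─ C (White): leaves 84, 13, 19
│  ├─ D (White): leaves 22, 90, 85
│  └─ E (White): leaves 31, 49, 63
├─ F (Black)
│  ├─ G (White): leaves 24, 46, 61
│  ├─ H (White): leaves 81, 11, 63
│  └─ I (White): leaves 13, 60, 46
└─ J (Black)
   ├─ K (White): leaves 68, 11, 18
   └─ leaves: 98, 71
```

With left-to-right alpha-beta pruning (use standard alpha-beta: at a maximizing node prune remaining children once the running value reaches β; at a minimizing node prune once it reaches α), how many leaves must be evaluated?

16

C [α=-∞,β=+∞]: v=84
D [α=-∞,β=84]: v=90 after child 2 ≥ β → β-cutoff, skip 1
E [α=-∞,β=84]: v=63
B [α=-∞,β=+∞]: v=63
G [α=63,β=+∞]: v=61
F [α=63,β=+∞]: v=61 after child 1 ≤ α → α-cutoff, skip 2
K [α=63,β=+∞]: v=68
J [α=63,β=+∞]: v=68
Root [α=-∞,β=+∞]: v=68
Leaves evaluated: 16 of 23.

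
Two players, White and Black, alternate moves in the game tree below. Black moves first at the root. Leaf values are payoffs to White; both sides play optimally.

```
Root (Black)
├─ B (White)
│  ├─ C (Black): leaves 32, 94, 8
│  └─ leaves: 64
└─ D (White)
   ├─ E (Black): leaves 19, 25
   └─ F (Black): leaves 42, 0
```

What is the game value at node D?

19

E: min(19, 25) = 19
F: min(42, 0) = 0
D: max(19, 0) = 19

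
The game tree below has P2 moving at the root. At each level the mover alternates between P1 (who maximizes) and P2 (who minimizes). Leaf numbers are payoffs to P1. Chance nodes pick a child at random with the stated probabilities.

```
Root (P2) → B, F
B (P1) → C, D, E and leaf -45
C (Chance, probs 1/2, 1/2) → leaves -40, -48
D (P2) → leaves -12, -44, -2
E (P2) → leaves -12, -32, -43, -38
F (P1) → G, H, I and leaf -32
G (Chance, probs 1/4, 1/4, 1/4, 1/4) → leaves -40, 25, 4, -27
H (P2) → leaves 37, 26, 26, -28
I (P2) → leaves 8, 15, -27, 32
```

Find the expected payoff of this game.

-43

C (Chance): 1/2·-40 + 1/2·-48 = -44
D (P2): min(-12, -44, -2) = -44
E (P2): min(-12, -32, -43, -38) = -43
B (P1): max(-44, -44, -43, -45) = -43
G (Chance): 1/4·-40 + 1/4·25 + 1/4·4 + 1/4·-27 = -9.5
H (P2): min(37, 26, 26, -28) = -28
I (P2): min(8, 15, -27, 32) = -27
F (P1): max(-9.5, -28, -27, -32) = -9.5
Root (P2): min(-43, -9.5) = -43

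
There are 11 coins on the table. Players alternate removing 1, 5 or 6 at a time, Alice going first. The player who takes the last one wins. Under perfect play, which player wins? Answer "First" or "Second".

Second

W/L table (W = player to move can force a win):
i:   0  1  2  3  4  5  6  7  8  9 10 11
     L  W  L  W  L  W  W  W  W  W  W  L
Position 11 is L, so the second player wins.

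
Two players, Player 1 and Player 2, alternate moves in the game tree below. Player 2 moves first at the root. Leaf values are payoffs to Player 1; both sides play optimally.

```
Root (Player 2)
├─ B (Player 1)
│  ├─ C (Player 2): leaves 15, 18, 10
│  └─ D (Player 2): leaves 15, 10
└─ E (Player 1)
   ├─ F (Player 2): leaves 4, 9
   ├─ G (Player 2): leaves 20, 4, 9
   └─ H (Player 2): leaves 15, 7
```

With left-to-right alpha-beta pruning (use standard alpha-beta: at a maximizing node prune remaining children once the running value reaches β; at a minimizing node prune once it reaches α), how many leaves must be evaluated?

C [α=-∞,β=+∞]: v=10
D [α=10,β=+∞]: v=10
B [α=-∞,β=+∞]: v=10
F [α=-∞,β=10]: v=4
G [α=4,β=10]: v=4 after child 2 ≤ α → α-cutoff, skip 1
H [α=4,β=10]: v=7
E [α=-∞,β=10]: v=7
Root [α=-∞,β=+∞]: v=7
Leaves evaluated: 11 of 12.

11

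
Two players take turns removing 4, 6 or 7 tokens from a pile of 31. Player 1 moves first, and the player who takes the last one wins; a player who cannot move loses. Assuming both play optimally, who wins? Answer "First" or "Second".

First

Compute winning (W) and losing (L) positions by backward induction:
i:   0  1  2  3  4  5  6  7  8  9 10 11 12 13 14 15 16 17 18 19 20 21 22 23 24 25 26 27 28 29 30 31
     L  L  L  L  W  W  W  W  W  W  W  L  L  L  L  W  W  W  W  W  W  W  L  L  L  L  W  W  W  W  W  W
Position 31 is W, so the first player wins.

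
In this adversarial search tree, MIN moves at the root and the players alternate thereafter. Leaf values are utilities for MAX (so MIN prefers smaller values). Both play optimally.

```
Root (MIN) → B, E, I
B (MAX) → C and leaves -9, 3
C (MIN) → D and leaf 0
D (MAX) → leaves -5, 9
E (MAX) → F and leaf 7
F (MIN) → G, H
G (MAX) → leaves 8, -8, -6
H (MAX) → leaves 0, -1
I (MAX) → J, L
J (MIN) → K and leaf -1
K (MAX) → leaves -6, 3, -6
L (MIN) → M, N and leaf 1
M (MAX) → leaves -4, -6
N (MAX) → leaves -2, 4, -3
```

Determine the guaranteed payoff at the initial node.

D (MAX): max(-5, 9) = 9
C (MIN): min(9, 0) = 0
B (MAX): max(0, -9, 3) = 3
G (MAX): max(8, -8, -6) = 8
H (MAX): max(0, -1) = 0
F (MIN): min(8, 0) = 0
E (MAX): max(0, 7) = 7
K (MAX): max(-6, 3, -6) = 3
J (MIN): min(3, -1) = -1
M (MAX): max(-4, -6) = -4
N (MAX): max(-2, 4, -3) = 4
L (MIN): min(-4, 4, 1) = -4
I (MAX): max(-1, -4) = -1
Root (MIN): min(3, 7, -1) = -1

-1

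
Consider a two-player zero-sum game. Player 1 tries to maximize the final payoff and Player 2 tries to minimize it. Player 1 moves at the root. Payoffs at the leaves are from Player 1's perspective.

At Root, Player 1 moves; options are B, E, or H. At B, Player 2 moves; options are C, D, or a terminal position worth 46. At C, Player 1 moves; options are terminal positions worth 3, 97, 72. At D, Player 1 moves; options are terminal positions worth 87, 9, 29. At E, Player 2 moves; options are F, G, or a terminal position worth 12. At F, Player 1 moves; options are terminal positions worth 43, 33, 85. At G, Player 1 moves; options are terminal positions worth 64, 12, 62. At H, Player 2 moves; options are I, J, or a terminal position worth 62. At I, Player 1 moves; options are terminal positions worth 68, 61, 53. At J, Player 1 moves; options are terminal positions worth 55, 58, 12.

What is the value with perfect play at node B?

C: max(3, 97, 72) = 97
D: max(87, 9, 29) = 87
B: min(97, 87, 46) = 46

46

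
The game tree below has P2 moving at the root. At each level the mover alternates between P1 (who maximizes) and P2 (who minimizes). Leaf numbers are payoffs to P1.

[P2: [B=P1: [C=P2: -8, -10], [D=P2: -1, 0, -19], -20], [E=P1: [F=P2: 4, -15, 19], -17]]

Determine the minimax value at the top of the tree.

-15

C (P2): min(-8, -10) = -10
D (P2): min(-1, 0, -19) = -19
B (P1): max(-10, -19, -20) = -10
F (P2): min(4, -15, 19) = -15
E (P1): max(-15, -17) = -15
Root (P2): min(-10, -15) = -15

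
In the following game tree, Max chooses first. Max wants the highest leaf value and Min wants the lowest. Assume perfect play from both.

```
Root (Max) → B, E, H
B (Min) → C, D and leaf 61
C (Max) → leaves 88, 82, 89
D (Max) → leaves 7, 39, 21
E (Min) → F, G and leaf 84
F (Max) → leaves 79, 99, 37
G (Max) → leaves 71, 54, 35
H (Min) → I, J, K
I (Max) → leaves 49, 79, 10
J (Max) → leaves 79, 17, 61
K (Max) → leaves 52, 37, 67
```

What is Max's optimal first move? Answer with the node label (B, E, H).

E

C (Max): max(88, 82, 89) = 89
D (Max): max(7, 39, 21) = 39
B (Min): min(89, 39, 61) = 39
F (Max): max(79, 99, 37) = 99
G (Max): max(71, 54, 35) = 71
E (Min): min(99, 71, 84) = 71
I (Max): max(49, 79, 10) = 79
J (Max): max(79, 17, 61) = 79
K (Max): max(52, 37, 67) = 67
H (Min): min(79, 79, 67) = 67
Root (Max): max(39, 71, 67) = 71
Max picks the child with the highest value: E (value 71).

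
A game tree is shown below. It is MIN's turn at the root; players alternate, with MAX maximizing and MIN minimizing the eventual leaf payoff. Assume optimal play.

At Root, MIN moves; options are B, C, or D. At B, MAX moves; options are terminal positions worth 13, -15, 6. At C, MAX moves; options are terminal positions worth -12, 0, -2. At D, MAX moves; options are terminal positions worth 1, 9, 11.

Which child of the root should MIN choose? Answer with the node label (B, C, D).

B (MAX): max(13, -15, 6) = 13
C (MAX): max(-12, 0, -2) = 0
D (MAX): max(1, 9, 11) = 11
Root (MIN): min(13, 0, 11) = 0
MIN picks the child with the lowest value: C (value 0).

C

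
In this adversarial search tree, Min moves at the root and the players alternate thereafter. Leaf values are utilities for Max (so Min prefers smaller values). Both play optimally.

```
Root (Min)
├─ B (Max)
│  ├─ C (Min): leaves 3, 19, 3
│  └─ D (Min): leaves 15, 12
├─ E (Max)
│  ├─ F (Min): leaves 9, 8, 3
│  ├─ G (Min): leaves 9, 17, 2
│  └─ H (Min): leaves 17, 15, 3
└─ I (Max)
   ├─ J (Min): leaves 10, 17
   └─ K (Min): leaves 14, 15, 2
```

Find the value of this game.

3

C (Min): min(3, 19, 3) = 3
D (Min): min(15, 12) = 12
B (Max): max(3, 12) = 12
F (Min): min(9, 8, 3) = 3
G (Min): min(9, 17, 2) = 2
H (Min): min(17, 15, 3) = 3
E (Max): max(3, 2, 3) = 3
J (Min): min(10, 17) = 10
K (Min): min(14, 15, 2) = 2
I (Max): max(10, 2) = 10
Root (Min): min(12, 3, 10) = 3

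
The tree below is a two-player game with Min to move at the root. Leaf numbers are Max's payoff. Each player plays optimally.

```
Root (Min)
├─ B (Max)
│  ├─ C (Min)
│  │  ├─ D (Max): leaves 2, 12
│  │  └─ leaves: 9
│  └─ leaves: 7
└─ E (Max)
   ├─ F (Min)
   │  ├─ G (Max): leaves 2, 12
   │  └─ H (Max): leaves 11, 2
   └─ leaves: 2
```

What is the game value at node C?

9

D: max(2, 12) = 12
C: min(12, 9) = 9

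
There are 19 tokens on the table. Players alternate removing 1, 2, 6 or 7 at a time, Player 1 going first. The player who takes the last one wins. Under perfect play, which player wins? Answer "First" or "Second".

Positions where the player to move wins (W) vs loses (L):
i:   0  1  2  3  4  5  6  7  8  9 10 11 12 13 14 15 16 17 18 19
     L  W  W  L  W  W  W  W  L  W  W  L  W  W  W  W  L  W  W  L
Position 19 is L, so the second player wins.

Second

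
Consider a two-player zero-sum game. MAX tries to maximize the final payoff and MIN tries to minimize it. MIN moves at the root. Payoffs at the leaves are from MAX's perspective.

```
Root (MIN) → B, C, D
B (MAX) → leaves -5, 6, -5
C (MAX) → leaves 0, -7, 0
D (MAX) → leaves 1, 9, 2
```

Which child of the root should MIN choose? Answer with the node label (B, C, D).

C

B (MAX): max(-5, 6, -5) = 6
C (MAX): max(0, -7, 0) = 0
D (MAX): max(1, 9, 2) = 9
Root (MIN): min(6, 0, 9) = 0
MIN picks the child with the lowest value: C (value 0).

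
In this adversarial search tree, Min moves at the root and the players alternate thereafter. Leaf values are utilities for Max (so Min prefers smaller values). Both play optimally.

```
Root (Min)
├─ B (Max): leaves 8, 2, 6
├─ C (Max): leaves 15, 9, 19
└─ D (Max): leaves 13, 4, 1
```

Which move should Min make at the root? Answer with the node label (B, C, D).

B

B (Max): max(8, 2, 6) = 8
C (Max): max(15, 9, 19) = 19
D (Max): max(13, 4, 1) = 13
Root (Min): min(8, 19, 13) = 8
Min picks the child with the lowest value: B (value 8).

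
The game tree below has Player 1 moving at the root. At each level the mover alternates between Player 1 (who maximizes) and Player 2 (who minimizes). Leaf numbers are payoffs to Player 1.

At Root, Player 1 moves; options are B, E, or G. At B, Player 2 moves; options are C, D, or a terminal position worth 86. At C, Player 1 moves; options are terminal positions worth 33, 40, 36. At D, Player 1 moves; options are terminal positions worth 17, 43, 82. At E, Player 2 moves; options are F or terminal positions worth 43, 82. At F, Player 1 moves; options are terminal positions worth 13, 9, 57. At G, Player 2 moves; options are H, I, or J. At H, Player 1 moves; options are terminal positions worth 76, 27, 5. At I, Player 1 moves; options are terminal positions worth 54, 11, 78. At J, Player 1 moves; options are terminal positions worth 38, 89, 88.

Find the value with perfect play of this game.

C (Player 1): max(33, 40, 36) = 40
D (Player 1): max(17, 43, 82) = 82
B (Player 2): min(40, 82, 86) = 40
F (Player 1): max(13, 9, 57) = 57
E (Player 2): min(57, 43, 82) = 43
H (Player 1): max(76, 27, 5) = 76
I (Player 1): max(54, 11, 78) = 78
J (Player 1): max(38, 89, 88) = 89
G (Player 2): min(76, 78, 89) = 76
Root (Player 1): max(40, 43, 76) = 76

76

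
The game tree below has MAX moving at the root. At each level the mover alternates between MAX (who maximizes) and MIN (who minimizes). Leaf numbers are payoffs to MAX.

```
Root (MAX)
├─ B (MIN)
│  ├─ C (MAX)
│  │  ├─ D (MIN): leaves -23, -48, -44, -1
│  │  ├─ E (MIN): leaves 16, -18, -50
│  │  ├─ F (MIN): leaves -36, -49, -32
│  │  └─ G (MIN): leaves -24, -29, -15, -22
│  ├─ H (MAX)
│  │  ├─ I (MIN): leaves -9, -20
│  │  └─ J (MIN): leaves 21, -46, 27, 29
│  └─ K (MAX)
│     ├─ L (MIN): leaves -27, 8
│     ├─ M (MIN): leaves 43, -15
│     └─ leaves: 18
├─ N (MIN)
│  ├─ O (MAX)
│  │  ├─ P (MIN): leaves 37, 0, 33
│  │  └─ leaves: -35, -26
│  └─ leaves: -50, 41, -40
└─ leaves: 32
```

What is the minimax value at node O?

0

P: min(37, 0, 33) = 0
O: max(0, -35, -26) = 0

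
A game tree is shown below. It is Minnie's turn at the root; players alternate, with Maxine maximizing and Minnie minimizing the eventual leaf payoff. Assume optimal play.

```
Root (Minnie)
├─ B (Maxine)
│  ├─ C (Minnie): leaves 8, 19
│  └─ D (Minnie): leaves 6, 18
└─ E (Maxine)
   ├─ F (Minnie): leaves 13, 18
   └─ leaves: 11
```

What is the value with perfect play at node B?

C: min(8, 19) = 8
D: min(6, 18) = 6
B: max(8, 6) = 8

8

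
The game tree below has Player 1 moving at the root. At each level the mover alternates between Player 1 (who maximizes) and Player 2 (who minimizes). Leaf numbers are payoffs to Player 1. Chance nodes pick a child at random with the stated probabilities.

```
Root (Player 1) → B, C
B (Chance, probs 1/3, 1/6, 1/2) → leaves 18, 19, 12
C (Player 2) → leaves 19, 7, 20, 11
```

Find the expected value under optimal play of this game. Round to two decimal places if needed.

B (Chance): 1/3·18 + 1/6·19 + 1/2·12 = 15.17
C (Player 2): min(19, 7, 20, 11) = 7
Root (Player 1): max(15.17, 7) = 15.17

15.17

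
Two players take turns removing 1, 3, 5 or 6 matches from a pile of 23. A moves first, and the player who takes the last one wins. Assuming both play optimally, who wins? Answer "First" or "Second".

Mark each pile size as W (mover wins) or L (mover loses):
i:   0  1  2  3  4  5  6  7  8  9 10 11 12 13 14 15 16 17 18 19 20 21 22 23
     L  W  L  W  L  W  W  W  W  W  W  L  W  L  W  L  W  W  W  W  W  W  L  W
Position 23 is W, so the first player wins.

First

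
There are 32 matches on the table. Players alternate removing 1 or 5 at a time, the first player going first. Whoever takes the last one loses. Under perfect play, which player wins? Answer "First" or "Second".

Positions where the player to move wins (W) vs loses (L):
i:   0  1  2  3  4  5  6  7  8  9 10 11 12 13 14 15 16 17 18 19 20 21 22 23 24 25 26 27 28 29 30 31 32
     W  L  W  L  W  L  W  L  W  L  W  L  W  L  W  L  W  L  W  L  W  L  W  L  W  L  W  L  W  L  W  L  W
Position 32 is W, so the first player wins.

First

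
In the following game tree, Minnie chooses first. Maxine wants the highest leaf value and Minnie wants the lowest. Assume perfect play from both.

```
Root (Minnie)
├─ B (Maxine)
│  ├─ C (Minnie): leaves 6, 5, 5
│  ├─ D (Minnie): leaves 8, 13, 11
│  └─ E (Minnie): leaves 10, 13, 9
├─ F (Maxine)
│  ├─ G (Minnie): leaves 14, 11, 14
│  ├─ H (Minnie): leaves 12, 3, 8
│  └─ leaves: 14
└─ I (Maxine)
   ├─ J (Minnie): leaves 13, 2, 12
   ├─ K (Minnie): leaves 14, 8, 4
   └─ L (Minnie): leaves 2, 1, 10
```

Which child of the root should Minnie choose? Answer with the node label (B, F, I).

I

C (Minnie): min(6, 5, 5) = 5
D (Minnie): min(8, 13, 11) = 8
E (Minnie): min(10, 13, 9) = 9
B (Maxine): max(5, 8, 9) = 9
G (Minnie): min(14, 11, 14) = 11
H (Minnie): min(12, 3, 8) = 3
F (Maxine): max(11, 3, 14) = 14
J (Minnie): min(13, 2, 12) = 2
K (Minnie): min(14, 8, 4) = 4
L (Minnie): min(2, 1, 10) = 1
I (Maxine): max(2, 4, 1) = 4
Root (Minnie): min(9, 14, 4) = 4
Minnie picks the child with the lowest value: I (value 4).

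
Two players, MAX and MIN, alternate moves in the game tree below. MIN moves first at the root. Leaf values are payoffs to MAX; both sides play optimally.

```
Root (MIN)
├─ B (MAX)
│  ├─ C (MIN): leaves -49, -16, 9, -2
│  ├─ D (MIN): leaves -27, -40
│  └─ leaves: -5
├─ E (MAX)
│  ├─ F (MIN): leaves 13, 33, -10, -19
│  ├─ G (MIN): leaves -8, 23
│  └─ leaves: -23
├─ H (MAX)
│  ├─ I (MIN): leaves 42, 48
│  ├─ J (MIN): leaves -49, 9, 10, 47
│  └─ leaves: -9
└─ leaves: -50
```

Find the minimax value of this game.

-50

C (MIN): min(-49, -16, 9, -2) = -49
D (MIN): min(-27, -40) = -40
B (MAX): max(-49, -40, -5) = -5
F (MIN): min(13, 33, -10, -19) = -19
G (MIN): min(-8, 23) = -8
E (MAX): max(-19, -8, -23) = -8
I (MIN): min(42, 48) = 42
J (MIN): min(-49, 9, 10, 47) = -49
H (MAX): max(42, -49, -9) = 42
Root (MIN): min(-5, -8, 42, -50) = -50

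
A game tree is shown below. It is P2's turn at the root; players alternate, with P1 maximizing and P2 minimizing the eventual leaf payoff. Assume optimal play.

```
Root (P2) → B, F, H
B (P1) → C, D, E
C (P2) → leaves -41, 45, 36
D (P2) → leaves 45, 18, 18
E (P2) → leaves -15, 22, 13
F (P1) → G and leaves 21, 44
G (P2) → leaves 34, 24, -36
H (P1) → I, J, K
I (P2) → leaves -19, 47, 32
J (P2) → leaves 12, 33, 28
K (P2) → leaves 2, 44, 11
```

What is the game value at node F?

G: min(34, 24, -36) = -36
F: max(-36, 21, 44) = 44

44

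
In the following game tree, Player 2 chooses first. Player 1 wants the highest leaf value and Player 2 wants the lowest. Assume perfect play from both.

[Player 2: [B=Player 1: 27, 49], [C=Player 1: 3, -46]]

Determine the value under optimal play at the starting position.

B (Player 1): max(27, 49) = 49
C (Player 1): max(3, -46) = 3
Root (Player 2): min(49, 3) = 3

3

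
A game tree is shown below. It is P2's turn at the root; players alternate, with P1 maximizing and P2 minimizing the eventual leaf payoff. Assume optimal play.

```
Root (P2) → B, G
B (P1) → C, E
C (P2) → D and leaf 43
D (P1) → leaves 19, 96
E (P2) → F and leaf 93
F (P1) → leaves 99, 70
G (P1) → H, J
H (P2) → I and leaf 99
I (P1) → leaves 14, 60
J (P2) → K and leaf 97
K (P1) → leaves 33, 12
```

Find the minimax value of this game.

60

D (P1): max(19, 96) = 96
C (P2): min(96, 43) = 43
F (P1): max(99, 70) = 99
E (P2): min(99, 93) = 93
B (P1): max(43, 93) = 93
I (P1): max(14, 60) = 60
H (P2): min(60, 99) = 60
K (P1): max(33, 12) = 33
J (P2): min(33, 97) = 33
G (P1): max(60, 33) = 60
Root (P2): min(93, 60) = 60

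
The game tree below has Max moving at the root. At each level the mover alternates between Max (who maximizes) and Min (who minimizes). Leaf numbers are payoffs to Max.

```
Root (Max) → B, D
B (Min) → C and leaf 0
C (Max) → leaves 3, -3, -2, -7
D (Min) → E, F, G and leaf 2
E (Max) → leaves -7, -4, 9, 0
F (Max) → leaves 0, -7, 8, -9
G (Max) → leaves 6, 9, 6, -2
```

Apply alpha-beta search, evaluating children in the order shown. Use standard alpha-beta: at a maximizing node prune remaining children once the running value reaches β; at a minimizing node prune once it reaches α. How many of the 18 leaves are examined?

C [α=-∞,β=+∞]: v=3
B [α=-∞,β=+∞]: v=0
E [α=0,β=+∞]: v=9
F [α=0,β=9]: v=8
G [α=0,β=8]: v=9 after child 2 ≥ β → β-cutoff, skip 2
D [α=0,β=+∞]: v=2
Root [α=-∞,β=+∞]: v=2
Leaves evaluated: 16 of 18.

16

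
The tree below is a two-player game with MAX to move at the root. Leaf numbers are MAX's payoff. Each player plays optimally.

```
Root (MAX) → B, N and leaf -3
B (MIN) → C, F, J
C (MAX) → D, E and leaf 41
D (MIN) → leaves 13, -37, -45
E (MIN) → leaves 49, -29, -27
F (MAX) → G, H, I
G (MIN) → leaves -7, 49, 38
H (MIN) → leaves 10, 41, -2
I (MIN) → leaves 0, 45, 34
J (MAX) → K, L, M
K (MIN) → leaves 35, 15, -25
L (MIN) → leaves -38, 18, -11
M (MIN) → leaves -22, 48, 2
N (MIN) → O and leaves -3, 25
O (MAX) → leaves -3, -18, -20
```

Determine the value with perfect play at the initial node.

D (MIN): min(13, -37, -45) = -45
E (MIN): min(49, -29, -27) = -29
C (MAX): max(-45, -29, 41) = 41
G (MIN): min(-7, 49, 38) = -7
H (MIN): min(10, 41, -2) = -2
I (MIN): min(0, 45, 34) = 0
F (MAX): max(-7, -2, 0) = 0
K (MIN): min(35, 15, -25) = -25
L (MIN): min(-38, 18, -11) = -38
M (MIN): min(-22, 48, 2) = -22
J (MAX): max(-25, -38, -22) = -22
B (MIN): min(41, 0, -22) = -22
O (MAX): max(-3, -18, -20) = -3
N (MIN): min(-3, -3, 25) = -3
Root (MAX): max(-22, -3, -3) = -3

-3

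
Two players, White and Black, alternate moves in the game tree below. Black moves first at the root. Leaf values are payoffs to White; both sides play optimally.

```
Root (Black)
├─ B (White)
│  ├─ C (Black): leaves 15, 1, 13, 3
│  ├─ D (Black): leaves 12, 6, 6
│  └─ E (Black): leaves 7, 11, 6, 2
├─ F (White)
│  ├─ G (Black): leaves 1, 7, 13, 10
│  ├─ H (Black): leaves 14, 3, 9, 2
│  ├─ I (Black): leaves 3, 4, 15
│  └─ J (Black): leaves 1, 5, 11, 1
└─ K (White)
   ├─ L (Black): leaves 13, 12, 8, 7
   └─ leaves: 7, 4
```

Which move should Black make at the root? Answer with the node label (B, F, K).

C (Black): min(15, 1, 13, 3) = 1
D (Black): min(12, 6, 6) = 6
E (Black): min(7, 11, 6, 2) = 2
B (White): max(1, 6, 2) = 6
G (Black): min(1, 7, 13, 10) = 1
H (Black): min(14, 3, 9, 2) = 2
I (Black): min(3, 4, 15) = 3
J (Black): min(1, 5, 11, 1) = 1
F (White): max(1, 2, 3, 1) = 3
L (Black): min(13, 12, 8, 7) = 7
K (White): max(7, 7, 4) = 7
Root (Black): min(6, 3, 7) = 3
Black picks the child with the lowest value: F (value 3).

F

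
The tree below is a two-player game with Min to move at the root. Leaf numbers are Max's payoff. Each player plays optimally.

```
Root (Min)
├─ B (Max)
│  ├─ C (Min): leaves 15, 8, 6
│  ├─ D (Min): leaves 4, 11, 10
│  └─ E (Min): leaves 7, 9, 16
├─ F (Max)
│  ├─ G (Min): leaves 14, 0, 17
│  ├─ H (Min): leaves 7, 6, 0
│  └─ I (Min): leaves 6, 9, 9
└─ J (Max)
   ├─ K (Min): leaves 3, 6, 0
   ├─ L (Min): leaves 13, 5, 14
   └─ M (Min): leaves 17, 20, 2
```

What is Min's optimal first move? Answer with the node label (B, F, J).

C (Min): min(15, 8, 6) = 6
D (Min): min(4, 11, 10) = 4
E (Min): min(7, 9, 16) = 7
B (Max): max(6, 4, 7) = 7
G (Min): min(14, 0, 17) = 0
H (Min): min(7, 6, 0) = 0
I (Min): min(6, 9, 9) = 6
F (Max): max(0, 0, 6) = 6
K (Min): min(3, 6, 0) = 0
L (Min): min(13, 5, 14) = 5
M (Min): min(17, 20, 2) = 2
J (Max): max(0, 5, 2) = 5
Root (Min): min(7, 6, 5) = 5
Min picks the child with the lowest value: J (value 5).

J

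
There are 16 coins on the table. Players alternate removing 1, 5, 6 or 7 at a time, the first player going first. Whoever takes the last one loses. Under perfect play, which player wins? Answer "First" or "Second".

Mark each pile size as W (mover wins) or L (mover loses):
i:   0  1  2  3  4  5  6  7  8  9 10 11 12 13 14 15 16
     W  L  W  L  W  L  W  W  W  W  W  W  W  L  W  L  W
Position 16 is W, so the first player wins.

First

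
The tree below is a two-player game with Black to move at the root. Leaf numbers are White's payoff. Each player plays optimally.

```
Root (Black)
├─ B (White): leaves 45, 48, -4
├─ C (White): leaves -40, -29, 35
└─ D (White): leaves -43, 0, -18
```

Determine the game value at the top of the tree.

B (White): max(45, 48, -4) = 48
C (White): max(-40, -29, 35) = 35
D (White): max(-43, 0, -18) = 0
Root (Black): min(48, 35, 0) = 0

0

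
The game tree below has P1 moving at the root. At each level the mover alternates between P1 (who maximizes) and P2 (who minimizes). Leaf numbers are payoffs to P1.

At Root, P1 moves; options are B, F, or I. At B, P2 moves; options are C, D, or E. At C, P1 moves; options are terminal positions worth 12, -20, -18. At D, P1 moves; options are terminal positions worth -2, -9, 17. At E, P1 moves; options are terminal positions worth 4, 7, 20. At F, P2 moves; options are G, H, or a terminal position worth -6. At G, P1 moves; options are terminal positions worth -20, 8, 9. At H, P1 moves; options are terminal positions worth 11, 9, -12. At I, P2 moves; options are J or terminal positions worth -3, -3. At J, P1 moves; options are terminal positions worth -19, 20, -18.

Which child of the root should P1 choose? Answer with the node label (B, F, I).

C (P1): max(12, -20, -18) = 12
D (P1): max(-2, -9, 17) = 17
E (P1): max(4, 7, 20) = 20
B (P2): min(12, 17, 20) = 12
G (P1): max(-20, 8, 9) = 9
H (P1): max(11, 9, -12) = 11
F (P2): min(9, 11, -6) = -6
J (P1): max(-19, 20, -18) = 20
I (P2): min(20, -3, -3) = -3
Root (P1): max(12, -6, -3) = 12
P1 picks the child with the highest value: B (value 12).

B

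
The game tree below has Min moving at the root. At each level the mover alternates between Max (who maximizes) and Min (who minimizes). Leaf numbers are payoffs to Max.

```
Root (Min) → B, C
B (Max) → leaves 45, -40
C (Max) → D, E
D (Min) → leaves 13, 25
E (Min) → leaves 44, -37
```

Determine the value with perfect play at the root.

13

B (Max): max(45, -40) = 45
D (Min): min(13, 25) = 13
E (Min): min(44, -37) = -37
C (Max): max(13, -37) = 13
Root (Min): min(45, 13) = 13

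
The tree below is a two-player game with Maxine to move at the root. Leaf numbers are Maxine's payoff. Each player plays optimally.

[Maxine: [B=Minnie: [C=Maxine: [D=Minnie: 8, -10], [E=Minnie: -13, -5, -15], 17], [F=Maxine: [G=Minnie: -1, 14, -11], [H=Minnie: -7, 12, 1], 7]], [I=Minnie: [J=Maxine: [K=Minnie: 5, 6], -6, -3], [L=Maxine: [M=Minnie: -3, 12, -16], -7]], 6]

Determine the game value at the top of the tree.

D (Minnie): min(8, -10) = -10
E (Minnie): min(-13, -5, -15) = -15
C (Maxine): max(-10, -15, 17) = 17
G (Minnie): min(-1, 14, -11) = -11
H (Minnie): min(-7, 12, 1) = -7
F (Maxine): max(-11, -7, 7) = 7
B (Minnie): min(17, 7) = 7
K (Minnie): min(5, 6) = 5
J (Maxine): max(5, -6, -3) = 5
M (Minnie): min(-3, 12, -16) = -16
L (Maxine): max(-16, -7) = -7
I (Minnie): min(5, -7) = -7
Root (Maxine): max(7, -7, 6) = 7

7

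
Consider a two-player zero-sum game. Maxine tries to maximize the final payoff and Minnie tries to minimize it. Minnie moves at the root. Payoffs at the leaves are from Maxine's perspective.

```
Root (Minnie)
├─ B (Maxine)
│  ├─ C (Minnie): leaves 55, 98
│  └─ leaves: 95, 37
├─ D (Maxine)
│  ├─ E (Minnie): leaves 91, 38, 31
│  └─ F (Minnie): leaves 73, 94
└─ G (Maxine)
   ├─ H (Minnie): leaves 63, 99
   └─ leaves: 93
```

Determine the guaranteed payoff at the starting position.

C (Minnie): min(55, 98) = 55
B (Maxine): max(55, 95, 37) = 95
E (Minnie): min(91, 38, 31) = 31
F (Minnie): min(73, 94) = 73
D (Maxine): max(31, 73) = 73
H (Minnie): min(63, 99) = 63
G (Maxine): max(63, 93) = 93
Root (Minnie): min(95, 73, 93) = 73

73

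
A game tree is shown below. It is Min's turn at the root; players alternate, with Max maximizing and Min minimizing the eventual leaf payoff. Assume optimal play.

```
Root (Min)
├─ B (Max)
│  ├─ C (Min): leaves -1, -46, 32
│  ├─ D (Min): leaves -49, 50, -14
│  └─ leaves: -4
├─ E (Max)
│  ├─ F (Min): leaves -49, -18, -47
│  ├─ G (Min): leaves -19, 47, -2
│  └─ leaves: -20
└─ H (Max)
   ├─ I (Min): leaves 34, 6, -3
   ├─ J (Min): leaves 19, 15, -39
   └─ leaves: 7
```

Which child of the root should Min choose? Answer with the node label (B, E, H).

C (Min): min(-1, -46, 32) = -46
D (Min): min(-49, 50, -14) = -49
B (Max): max(-46, -49, -4) = -4
F (Min): min(-49, -18, -47) = -49
G (Min): min(-19, 47, -2) = -19
E (Max): max(-49, -19, -20) = -19
I (Min): min(34, 6, -3) = -3
J (Min): min(19, 15, -39) = -39
H (Max): max(-3, -39, 7) = 7
Root (Min): min(-4, -19, 7) = -19
Min picks the child with the lowest value: E (value -19).

E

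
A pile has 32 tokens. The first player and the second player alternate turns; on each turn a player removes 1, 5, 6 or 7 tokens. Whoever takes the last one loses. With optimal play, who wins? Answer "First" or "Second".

Mark each pile size as W (mover wins) or L (mover loses):
i:   0  1  2  3  4  5  6  7  8  9 10 11 12 13 14 15 16 17 18 19 20 21 22 23 24 25 26 27 28 29 30 31 32
     W  L  W  L  W  L  W  W  W  W  W  W  W  L  W  L  W  L  W  W  W  W  W  W  W  L  W  L  W  L  W  W  W
Position 32 is W, so the first player wins.

First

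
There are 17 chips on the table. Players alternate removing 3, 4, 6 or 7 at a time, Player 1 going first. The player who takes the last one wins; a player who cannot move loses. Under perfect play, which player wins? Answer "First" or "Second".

First

i:   0  1  2  3  4  5  6  7  8  9 10 11 12 13 14 15 16 17
     L  L  L  W  W  W  W  W  W  W  L  L  L  W  W  W  W  W
Position 17 is W, so the first player wins.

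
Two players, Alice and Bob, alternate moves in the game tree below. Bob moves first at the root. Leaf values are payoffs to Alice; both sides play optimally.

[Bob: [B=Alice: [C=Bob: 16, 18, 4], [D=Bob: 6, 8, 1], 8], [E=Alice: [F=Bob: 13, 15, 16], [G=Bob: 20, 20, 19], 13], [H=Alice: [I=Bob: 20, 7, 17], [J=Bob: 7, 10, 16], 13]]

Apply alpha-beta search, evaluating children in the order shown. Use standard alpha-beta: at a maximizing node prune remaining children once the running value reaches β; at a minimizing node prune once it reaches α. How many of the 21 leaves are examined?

C [α=-∞,β=+∞]: v=4
D [α=4,β=+∞]: v=1
B [α=-∞,β=+∞]: v=8
F [α=-∞,β=8]: v=13
E [α=-∞,β=8]: v=13 after child 1 ≥ β → β-cutoff, skip 2
I [α=-∞,β=8]: v=7
J [α=7,β=8]: v=7 after child 1 ≤ α → α-cutoff, skip 2
H [α=-∞,β=8]: v=13
Root [α=-∞,β=+∞]: v=8
Leaves evaluated: 15 of 21.

15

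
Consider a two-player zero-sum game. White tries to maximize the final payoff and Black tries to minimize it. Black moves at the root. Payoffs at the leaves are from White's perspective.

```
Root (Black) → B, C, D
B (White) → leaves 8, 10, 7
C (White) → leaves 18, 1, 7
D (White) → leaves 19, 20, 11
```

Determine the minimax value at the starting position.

10

B (White): max(8, 10, 7) = 10
C (White): max(18, 1, 7) = 18
D (White): max(19, 20, 11) = 20
Root (Black): min(10, 18, 20) = 10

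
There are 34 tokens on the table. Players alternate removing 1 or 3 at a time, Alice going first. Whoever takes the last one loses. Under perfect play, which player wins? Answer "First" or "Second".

First

Mark each pile size as W (mover wins) or L (mover loses):
i:   0  1  2  3  4  5  6  7  8  9 10 11 12 13 14 15 16 17 18 19 20 21 22 23 24 25 26 27 28 29 30 31 32 33 34
     W  L  W  L  W  L  W  L  W  L  W  L  W  L  W  L  W  L  W  L  W  L  W  L  W  L  W  L  W  L  W  L  W  L  W
Position 34 is W, so the first player wins.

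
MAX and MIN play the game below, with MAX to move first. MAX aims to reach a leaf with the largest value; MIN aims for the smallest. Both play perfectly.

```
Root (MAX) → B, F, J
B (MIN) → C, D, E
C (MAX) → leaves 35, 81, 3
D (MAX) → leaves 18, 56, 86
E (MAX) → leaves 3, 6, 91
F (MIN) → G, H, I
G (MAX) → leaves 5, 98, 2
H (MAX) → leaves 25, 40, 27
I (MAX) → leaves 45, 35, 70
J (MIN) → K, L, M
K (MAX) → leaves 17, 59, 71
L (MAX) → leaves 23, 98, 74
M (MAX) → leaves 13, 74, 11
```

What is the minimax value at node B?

C: max(35, 81, 3) = 81
D: max(18, 56, 86) = 86
E: max(3, 6, 91) = 91
B: min(81, 86, 91) = 81

81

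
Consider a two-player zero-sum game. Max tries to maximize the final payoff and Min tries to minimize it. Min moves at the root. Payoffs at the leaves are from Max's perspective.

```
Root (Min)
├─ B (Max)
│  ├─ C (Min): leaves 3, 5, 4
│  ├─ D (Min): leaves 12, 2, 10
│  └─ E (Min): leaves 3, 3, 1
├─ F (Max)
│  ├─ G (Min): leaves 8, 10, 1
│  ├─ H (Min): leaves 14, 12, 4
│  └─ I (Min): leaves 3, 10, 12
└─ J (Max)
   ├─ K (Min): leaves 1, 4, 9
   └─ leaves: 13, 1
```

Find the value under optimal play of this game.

3

C (Min): min(3, 5, 4) = 3
D (Min): min(12, 2, 10) = 2
E (Min): min(3, 3, 1) = 1
B (Max): max(3, 2, 1) = 3
G (Min): min(8, 10, 1) = 1
H (Min): min(14, 12, 4) = 4
I (Min): min(3, 10, 12) = 3
F (Max): max(1, 4, 3) = 4
K (Min): min(1, 4, 9) = 1
J (Max): max(1, 13, 1) = 13
Root (Min): min(3, 4, 13) = 3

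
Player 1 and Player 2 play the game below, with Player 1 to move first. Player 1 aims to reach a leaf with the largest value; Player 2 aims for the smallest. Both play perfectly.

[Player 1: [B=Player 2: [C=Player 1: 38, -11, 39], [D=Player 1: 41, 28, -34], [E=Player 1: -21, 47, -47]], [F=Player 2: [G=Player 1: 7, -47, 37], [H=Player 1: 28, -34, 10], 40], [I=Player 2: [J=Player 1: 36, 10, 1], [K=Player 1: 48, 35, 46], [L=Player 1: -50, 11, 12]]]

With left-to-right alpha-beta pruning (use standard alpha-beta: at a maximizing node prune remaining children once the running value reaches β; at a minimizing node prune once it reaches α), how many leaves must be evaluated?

C [α=-∞,β=+∞]: v=39
D [α=-∞,β=39]: v=41 after child 1 ≥ β → β-cutoff, skip 2
E [α=-∞,β=39]: v=47 after child 2 ≥ β → β-cutoff, skip 1
B [α=-∞,β=+∞]: v=39
G [α=39,β=+∞]: v=37
F [α=39,β=+∞]: v=37 after child 1 ≤ α → α-cutoff, skip 2
J [α=39,β=+∞]: v=36
I [α=39,β=+∞]: v=36 after child 1 ≤ α → α-cutoff, skip 2
Root [α=-∞,β=+∞]: v=39
Leaves evaluated: 12 of 25.

12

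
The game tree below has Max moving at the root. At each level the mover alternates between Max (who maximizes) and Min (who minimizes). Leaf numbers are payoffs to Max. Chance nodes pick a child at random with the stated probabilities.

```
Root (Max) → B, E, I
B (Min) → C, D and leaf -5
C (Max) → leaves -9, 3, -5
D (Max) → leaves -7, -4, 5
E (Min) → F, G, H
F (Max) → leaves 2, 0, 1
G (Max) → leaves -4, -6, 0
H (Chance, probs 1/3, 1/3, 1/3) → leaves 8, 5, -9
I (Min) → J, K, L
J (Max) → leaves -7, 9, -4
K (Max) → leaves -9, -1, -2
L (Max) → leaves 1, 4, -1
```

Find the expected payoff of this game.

C (Max): max(-9, 3, -5) = 3
D (Max): max(-7, -4, 5) = 5
B (Min): min(3, 5, -5) = -5
F (Max): max(2, 0, 1) = 2
G (Max): max(-4, -6, 0) = 0
H (Chance): 1/3·8 + 1/3·5 + 1/3·-9 = 1.33
E (Min): min(2, 0, 1.33) = 0
J (Max): max(-7, 9, -4) = 9
K (Max): max(-9, -1, -2) = -1
L (Max): max(1, 4, -1) = 4
I (Min): min(9, -1, 4) = -1
Root (Max): max(-5, 0, -1) = 0

0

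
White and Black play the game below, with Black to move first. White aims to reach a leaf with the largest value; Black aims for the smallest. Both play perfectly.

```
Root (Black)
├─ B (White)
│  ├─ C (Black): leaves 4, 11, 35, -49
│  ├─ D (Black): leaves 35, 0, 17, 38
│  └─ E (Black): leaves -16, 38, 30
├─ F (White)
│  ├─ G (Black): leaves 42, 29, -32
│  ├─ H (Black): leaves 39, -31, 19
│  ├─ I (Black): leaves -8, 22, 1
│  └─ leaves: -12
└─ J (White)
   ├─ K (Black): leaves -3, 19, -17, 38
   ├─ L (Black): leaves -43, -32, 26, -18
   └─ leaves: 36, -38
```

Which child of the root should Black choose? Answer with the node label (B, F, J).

C (Black): min(4, 11, 35, -49) = -49
D (Black): min(35, 0, 17, 38) = 0
E (Black): min(-16, 38, 30) = -16
B (White): max(-49, 0, -16) = 0
G (Black): min(42, 29, -32) = -32
H (Black): min(39, -31, 19) = -31
I (Black): min(-8, 22, 1) = -8
F (White): max(-32, -31, -8, -12) = -8
K (Black): min(-3, 19, -17, 38) = -17
L (Black): min(-43, -32, 26, -18) = -43
J (White): max(-17, -43, 36, -38) = 36
Root (Black): min(0, -8, 36) = -8
Black picks the child with the lowest value: F (value -8).

F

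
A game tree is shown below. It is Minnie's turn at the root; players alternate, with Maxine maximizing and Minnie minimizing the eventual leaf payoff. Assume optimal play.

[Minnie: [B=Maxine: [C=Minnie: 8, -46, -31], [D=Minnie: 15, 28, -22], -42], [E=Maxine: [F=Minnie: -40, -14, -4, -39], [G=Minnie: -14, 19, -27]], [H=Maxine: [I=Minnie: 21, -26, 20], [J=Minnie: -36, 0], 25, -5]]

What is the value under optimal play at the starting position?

-27

C (Minnie): min(8, -46, -31) = -46
D (Minnie): min(15, 28, -22) = -22
B (Maxine): max(-46, -22, -42) = -22
F (Minnie): min(-40, -14, -4, -39) = -40
G (Minnie): min(-14, 19, -27) = -27
E (Maxine): max(-40, -27) = -27
I (Minnie): min(21, -26, 20) = -26
J (Minnie): min(-36, 0) = -36
H (Maxine): max(-26, -36, 25, -5) = 25
Root (Minnie): min(-22, -27, 25) = -27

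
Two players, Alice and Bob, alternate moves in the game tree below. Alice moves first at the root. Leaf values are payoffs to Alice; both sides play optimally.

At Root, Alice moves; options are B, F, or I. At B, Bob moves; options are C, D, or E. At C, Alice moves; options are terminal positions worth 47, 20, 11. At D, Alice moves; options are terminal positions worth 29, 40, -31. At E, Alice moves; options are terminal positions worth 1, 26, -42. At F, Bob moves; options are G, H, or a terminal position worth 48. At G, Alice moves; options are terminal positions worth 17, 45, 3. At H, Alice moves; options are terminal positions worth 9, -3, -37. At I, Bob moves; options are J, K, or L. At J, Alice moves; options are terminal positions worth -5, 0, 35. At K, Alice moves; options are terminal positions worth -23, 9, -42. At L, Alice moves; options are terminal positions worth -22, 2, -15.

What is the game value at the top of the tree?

26

C (Alice): max(47, 20, 11) = 47
D (Alice): max(29, 40, -31) = 40
E (Alice): max(1, 26, -42) = 26
B (Bob): min(47, 40, 26) = 26
G (Alice): max(17, 45, 3) = 45
H (Alice): max(9, -3, -37) = 9
F (Bob): min(45, 9, 48) = 9
J (Alice): max(-5, 0, 35) = 35
K (Alice): max(-23, 9, -42) = 9
L (Alice): max(-22, 2, -15) = 2
I (Bob): min(35, 9, 2) = 2
Root (Alice): max(26, 9, 2) = 26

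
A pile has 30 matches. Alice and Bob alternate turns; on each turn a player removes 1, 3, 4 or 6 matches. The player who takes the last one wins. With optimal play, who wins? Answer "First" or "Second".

Second

Mark each pile size as W (mover wins) or L (mover loses):
i:   0  1  2  3  4  5  6  7  8  9 10 11 12 13 14 15 16 17 18 19 20 21 22 23 24 25 26 27 28 29 30
     L  W  L  W  W  W  W  L  W  L  W  W  W  W  L  W  L  W  W  W  W  L  W  L  W  W  W  W  L  W  L
Position 30 is L, so the second player wins.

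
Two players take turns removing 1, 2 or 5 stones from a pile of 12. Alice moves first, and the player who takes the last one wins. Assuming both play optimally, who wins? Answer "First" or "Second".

Second

W/L table (W = player to move can force a win):
i:   0  1  2  3  4  5  6  7  8  9 10 11 12
     L  W  W  L  W  W  L  W  W  L  W  W  L
Position 12 is L, so the second player wins.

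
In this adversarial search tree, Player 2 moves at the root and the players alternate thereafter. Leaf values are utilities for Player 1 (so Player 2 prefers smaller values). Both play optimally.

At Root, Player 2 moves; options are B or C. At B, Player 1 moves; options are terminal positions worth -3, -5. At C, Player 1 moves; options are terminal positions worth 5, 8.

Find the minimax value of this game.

-3

B (Player 1): max(-3, -5) = -3
C (Player 1): max(5, 8) = 8
Root (Player 2): min(-3, 8) = -3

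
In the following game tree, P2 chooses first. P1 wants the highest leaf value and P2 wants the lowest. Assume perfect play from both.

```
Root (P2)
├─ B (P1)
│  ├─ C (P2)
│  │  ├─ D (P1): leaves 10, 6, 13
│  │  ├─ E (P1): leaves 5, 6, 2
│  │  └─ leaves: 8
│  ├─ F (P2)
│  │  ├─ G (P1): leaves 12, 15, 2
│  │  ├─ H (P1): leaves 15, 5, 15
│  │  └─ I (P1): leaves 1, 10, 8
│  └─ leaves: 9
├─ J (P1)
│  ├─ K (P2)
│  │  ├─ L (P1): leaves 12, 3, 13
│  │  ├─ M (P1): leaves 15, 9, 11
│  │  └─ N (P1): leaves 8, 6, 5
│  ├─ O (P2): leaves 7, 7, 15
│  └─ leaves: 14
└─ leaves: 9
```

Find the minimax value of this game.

9

D (P1): max(10, 6, 13) = 13
E (P1): max(5, 6, 2) = 6
C (P2): min(13, 6, 8) = 6
G (P1): max(12, 15, 2) = 15
H (P1): max(15, 5, 15) = 15
I (P1): max(1, 10, 8) = 10
F (P2): min(15, 15, 10) = 10
B (P1): max(6, 10, 9) = 10
L (P1): max(12, 3, 13) = 13
M (P1): max(15, 9, 11) = 15
N (P1): max(8, 6, 5) = 8
K (P2): min(13, 15, 8) = 8
O (P2): min(7, 7, 15) = 7
J (P1): max(8, 7, 14) = 14
Root (P2): min(10, 14, 9) = 9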